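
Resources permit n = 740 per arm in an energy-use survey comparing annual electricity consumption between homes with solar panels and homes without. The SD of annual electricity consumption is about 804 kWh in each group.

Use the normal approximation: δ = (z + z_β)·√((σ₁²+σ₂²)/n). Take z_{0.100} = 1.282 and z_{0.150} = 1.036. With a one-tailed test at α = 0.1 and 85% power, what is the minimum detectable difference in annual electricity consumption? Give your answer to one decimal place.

δ = (z_α + z_β) · √((σ₁²+σ₂²)/n)
  = (1.282 + 1.036) · √(1292832/740)
  = 2.318 · √1747.1
  = 2.318 · 41.7980
  = 96.8877

Minimum detectable difference ≈ 96.9 kWh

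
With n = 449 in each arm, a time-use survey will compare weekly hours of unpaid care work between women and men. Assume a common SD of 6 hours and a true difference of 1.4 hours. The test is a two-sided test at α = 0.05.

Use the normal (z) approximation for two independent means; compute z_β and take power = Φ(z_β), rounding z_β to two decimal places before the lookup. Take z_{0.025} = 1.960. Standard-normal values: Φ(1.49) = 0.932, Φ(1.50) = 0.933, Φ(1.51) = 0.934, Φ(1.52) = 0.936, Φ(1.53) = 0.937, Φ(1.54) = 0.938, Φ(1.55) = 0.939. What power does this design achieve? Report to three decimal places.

z_β = δ·√(n/(σ₁²+σ₂²)) − z_{α/2}
    = 1.4 · √(449/72) − 1.960
    = 1.4 · 2.49722 − 1.960
    = 3.4961 − 1.960 = 1.5361 → 1.54
Power = Φ(1.54) = 0.938.

Power ≈ 0.938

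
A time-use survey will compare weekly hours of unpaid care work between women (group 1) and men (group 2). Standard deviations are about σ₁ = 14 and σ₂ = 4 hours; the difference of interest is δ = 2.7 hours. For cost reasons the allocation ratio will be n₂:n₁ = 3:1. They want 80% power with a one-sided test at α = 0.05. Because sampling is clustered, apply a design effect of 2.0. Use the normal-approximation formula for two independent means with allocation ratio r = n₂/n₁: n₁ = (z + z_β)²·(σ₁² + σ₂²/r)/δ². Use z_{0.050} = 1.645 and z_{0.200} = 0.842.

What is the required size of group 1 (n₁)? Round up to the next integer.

n₁ = 342

n₁ = (z_α + z_β)² · (σ₁² + σ₂²/r) / δ²
   = (1.645 + 0.842)² · (14² + 4²/3) / 2.7²
   = 6.1852 · (196 + 5.3333) / 7.29
   = 6.1852 · 201.3333 / 7.29
   = 170.82
Design effect: 2.0 × 170.82 = 341.64.
Round up → n₁ = 342; n₂ = r·n₁ = 3 × 342 = 1026.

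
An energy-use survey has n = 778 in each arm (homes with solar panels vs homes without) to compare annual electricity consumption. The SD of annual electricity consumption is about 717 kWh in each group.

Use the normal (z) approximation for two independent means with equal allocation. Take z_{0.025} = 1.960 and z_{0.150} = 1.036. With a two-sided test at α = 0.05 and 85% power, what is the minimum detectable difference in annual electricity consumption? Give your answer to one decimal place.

δ = (z_{α/2} + z_β) · √((σ₁²+σ₂²)/n)
  = (1.960 + 1.036) · √(1028178/778)
  = 2.996 · √1321.6
  = 2.996 · 36.3533
  = 108.9146

Minimum detectable difference ≈ 108.9 kWh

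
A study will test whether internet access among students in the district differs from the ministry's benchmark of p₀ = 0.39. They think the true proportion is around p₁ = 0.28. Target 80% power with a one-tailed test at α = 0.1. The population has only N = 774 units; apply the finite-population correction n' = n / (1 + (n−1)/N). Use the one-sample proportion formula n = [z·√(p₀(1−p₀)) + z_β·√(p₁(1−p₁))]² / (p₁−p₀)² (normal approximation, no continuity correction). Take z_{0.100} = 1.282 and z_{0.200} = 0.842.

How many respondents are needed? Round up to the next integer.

n = [z_α·√(p₀q₀) + z_β·√(p₁q₁)]² / (p₁ − p₀)²
  = [1.282·√(0.39·0.61) + 0.842·√(0.28·0.72)]² / (-0.11)²
  = [1.282·0.4877 + 0.842·0.4490]² / 0.0121
  = [1.0034]² / 0.0121
  = 83.20
Finite-population correction (N = 774): 83.20 / (1 + (83.20 − 1)/774) = 75.21.
Round up → n = 76.

n = 76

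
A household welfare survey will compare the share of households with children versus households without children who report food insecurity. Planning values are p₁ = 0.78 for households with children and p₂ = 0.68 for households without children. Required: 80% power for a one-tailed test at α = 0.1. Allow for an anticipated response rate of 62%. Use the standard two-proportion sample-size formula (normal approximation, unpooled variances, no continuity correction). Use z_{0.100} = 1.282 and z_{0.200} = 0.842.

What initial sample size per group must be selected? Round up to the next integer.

n = (z_α + z_β)² · [p₁(1−p₁) + p₂(1−p₂)] / (p₁ − p₂)²
  = (1.282 + 0.842)² · (0.78·0.22 + 0.68·0.32) / (0.10)²
  = (2.124)² · (0.1716 + 0.2176) / 0.0100
  = 4.5114 · 0.3892 / 0.0100
  = 175.58
Adjust for 62% response: 175.58 / 0.62 = 283.20.
Round up → n = 284 per group.

n = 284 per group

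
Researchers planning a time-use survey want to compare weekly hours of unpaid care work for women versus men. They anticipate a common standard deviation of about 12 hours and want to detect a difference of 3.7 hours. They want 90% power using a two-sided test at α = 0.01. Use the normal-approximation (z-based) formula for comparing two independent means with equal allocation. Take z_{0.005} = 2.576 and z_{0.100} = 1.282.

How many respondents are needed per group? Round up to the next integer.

n = (z_{α/2} + z_β)² · (σ₁² + σ₂²) / δ²
  = (2.576 + 1.282)² · (2·12² = 288) / 3.7²
  = 14.8842 · 288 / 13.69
  = 313.12
Round up → n = 314 per group.

n = 314 per group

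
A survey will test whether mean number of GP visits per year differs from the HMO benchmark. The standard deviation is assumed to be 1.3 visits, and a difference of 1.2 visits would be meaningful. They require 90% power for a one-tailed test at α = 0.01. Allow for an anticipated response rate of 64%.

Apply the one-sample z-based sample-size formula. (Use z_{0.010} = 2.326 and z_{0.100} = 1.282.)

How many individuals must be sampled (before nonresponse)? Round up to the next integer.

n = (z_α + z_β)² · σ² / δ²
  = (2.326 + 1.282)² · 1.3² / 1.2²
  = 13.0177 · 1.69 / 1.44
  = 15.28
Adjust for 64% response: 15.28 / 0.64 = 23.87.
Round up → n = 24.

n = 24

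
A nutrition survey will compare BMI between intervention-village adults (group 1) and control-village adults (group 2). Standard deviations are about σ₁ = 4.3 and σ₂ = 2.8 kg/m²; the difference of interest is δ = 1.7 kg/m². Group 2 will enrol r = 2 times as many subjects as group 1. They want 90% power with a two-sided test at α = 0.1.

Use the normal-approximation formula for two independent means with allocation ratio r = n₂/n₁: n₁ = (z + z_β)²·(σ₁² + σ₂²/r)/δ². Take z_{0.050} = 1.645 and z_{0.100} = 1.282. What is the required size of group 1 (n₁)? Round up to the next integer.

n₁ = 67

n₁ = (z_{α/2} + z_β)² · (σ₁² + σ₂²/r) / δ²
   = (1.645 + 1.282)² · (4.3² + 2.8²/2) / 1.7²
   = 8.5673 · (18.49 + 3.92) / 2.89
   = 8.5673 · 22.41 / 2.89
   = 66.43
Round up → n₁ = 67; n₂ = r·n₁ = 2 × 67 = 134.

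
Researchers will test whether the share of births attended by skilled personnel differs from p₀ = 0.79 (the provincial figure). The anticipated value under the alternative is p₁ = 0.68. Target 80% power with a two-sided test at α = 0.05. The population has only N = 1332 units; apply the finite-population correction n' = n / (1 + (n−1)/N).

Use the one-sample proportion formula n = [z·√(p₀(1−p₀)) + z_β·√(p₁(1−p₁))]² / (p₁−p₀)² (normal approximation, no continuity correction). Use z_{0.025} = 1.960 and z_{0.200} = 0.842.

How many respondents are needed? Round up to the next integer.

n = 108

n = [z_{α/2}·√(p₀q₀) + z_β·√(p₁q₁)]² / (p₁ − p₀)²
  = [1.960·√(0.79·0.21) + 0.842·√(0.68·0.32)]² / (-0.11)²
  = [1.960·0.4073 + 0.842·0.4665]² / 0.0121
  = [1.1911]² / 0.0121
  = 117.25
Finite-population correction (N = 1332): 117.25 / (1 + (117.25 − 1)/1332) = 107.84.
Round up → n = 108.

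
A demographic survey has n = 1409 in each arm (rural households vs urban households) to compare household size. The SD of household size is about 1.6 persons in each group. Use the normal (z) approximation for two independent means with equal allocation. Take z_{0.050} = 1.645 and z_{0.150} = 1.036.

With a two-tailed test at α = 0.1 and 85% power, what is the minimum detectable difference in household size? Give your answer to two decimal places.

Minimum detectable difference ≈ 0.16 persons

δ = (z_{α/2} + z_β) · √((σ₁²+σ₂²)/n)
  = (1.645 + 1.036) · √(5.12/1409)
  = 2.681 · √0.00363
  = 2.681 · 0.0603
  = 0.1616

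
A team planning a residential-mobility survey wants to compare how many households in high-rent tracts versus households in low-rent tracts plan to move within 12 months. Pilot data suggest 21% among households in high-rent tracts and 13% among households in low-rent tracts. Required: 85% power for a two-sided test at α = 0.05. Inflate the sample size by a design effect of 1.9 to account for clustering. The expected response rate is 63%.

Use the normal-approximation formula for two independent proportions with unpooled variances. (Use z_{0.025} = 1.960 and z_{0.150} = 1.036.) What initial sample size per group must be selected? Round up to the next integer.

n = 1181 per group

n = (z_{α/2} + z_β)² · [p₁(1−p₁) + p₂(1−p₂)] / (p₁ − p₂)²
  = (1.960 + 1.036)² · (0.21·0.79 + 0.13·0.87) / (0.08)²
  = (2.996)² · (0.1659 + 0.1131) / 0.0064
  = 8.9760 · 0.2790 / 0.0064
  = 391.30
Design effect: 1.9 × 391.30 = 743.47.
Adjust for 63% response: 743.47 / 0.63 = 1180.11.
Round up → n = 1181 per group.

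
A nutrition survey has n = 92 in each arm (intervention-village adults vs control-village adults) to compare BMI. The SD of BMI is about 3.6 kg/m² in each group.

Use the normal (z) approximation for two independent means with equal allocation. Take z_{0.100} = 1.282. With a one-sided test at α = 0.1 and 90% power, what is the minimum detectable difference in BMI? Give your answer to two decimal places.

δ = (z_α + z_β) · √((σ₁²+σ₂²)/n)
  = (1.282 + 1.282) · √(25.92/92)
  = 2.564 · √0.28174
  = 2.564 · 0.5308
  = 1.3609

Minimum detectable difference ≈ 1.36 kg/m²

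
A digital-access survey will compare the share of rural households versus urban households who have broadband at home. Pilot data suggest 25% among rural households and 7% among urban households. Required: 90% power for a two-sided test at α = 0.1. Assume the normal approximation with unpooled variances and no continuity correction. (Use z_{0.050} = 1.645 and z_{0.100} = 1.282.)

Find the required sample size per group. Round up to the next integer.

n = (z_{α/2} + z_β)² · [p₁(1−p₁) + p₂(1−p₂)] / (p₁ − p₂)²
  = (1.645 + 1.282)² · (0.25·0.75 + 0.07·0.93) / (0.18)²
  = (2.927)² · (0.1875 + 0.0651) / 0.0324
  = 8.5673 · 0.2526 / 0.0324
  = 66.79
Round up → n = 67 per group.

n = 67 per group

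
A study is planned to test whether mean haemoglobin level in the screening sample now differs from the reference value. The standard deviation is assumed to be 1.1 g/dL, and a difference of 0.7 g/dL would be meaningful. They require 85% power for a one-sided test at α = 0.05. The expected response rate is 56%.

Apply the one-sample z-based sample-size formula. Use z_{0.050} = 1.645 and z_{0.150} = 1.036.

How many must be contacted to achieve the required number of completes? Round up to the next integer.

n = 32

n = (z_α + z_β)² · σ² / δ²
  = (1.645 + 1.036)² · 1.1² / 0.7²
  = 7.1878 · 1.21 / 0.49
  = 17.75
Adjust for 56% response: 17.75 / 0.56 = 31.70.
Round up → n = 32.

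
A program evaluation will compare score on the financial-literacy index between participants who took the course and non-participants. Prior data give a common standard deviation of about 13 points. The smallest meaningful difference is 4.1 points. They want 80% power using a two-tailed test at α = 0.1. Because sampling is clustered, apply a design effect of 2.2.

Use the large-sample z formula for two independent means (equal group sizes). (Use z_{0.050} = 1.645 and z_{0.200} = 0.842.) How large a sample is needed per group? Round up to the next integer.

n = 274 per group

n = (z_{α/2} + z_β)² · (σ₁² + σ₂²) / δ²
  = (1.645 + 0.842)² · (2·13² = 338) / 4.1²
  = 6.1852 · 338 / 16.81
  = 124.37
Design effect: 2.2 × 124.37 = 273.60.
Round up → n = 274 per group.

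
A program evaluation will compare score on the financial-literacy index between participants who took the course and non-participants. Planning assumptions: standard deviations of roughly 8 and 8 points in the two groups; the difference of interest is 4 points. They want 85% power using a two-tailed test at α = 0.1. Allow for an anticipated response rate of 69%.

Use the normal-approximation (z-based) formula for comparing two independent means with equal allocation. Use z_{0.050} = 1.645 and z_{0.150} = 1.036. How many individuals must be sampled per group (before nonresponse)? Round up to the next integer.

n = (z_{α/2} + z_β)² · (σ₁² + σ₂²) / δ²
  = (1.645 + 1.036)² · (8² + 8² = 128) / 4²
  = 7.1878 · 128 / 16
  = 57.50
Adjust for 69% response: 57.50 / 0.69 = 83.34.
Round up → n = 84 per group.

n = 84 per group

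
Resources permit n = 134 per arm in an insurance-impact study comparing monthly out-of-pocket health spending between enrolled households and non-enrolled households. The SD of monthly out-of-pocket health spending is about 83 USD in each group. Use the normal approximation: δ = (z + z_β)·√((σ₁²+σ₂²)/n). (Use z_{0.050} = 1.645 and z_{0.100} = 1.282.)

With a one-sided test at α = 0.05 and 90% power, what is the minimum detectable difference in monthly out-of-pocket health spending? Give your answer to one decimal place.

δ = (z_α + z_β) · √((σ₁²+σ₂²)/n)
  = (1.645 + 1.282) · √(13778/134)
  = 2.927 · √102.8209
  = 2.927 · 10.1401
  = 29.6800

Minimum detectable difference ≈ 29.7 USD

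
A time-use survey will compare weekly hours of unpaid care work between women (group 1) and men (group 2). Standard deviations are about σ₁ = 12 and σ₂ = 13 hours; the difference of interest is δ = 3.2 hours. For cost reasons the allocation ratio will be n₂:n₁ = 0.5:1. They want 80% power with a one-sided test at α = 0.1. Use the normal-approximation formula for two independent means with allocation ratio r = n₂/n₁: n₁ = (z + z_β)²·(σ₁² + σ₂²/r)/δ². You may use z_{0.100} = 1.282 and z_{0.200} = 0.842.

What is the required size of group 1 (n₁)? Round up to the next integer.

n₁ = (z_α + z_β)² · (σ₁² + σ₂²/r) / δ²
   = (1.282 + 0.842)² · (12² + 13²/0.5) / 3.2²
   = 4.5114 · (144 + 338) / 10.24
   = 4.5114 · 482 / 10.24
   = 212.35
Round up → n₁ = 213; n₂ = r·n₁ = 0.5 × 213 = 107.

n₁ = 213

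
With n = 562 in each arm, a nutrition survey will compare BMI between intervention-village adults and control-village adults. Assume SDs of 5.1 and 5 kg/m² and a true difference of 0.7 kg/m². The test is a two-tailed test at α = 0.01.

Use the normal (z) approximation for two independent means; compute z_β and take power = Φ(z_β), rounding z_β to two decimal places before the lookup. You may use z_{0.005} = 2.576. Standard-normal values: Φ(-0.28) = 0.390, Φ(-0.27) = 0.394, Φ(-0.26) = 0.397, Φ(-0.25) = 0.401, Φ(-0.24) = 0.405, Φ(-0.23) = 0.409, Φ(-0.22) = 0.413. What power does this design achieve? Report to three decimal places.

Power ≈ 0.401

z_β = δ·√(n/(σ₁²+σ₂²)) − z_{α/2}
    = 0.7 · √(562/51.01) − 2.576
    = 0.7 · 3.31925 − 2.576
    = 2.3235 − 2.576 = -0.2525 → -0.25
Power = Φ(-0.25) = 0.401.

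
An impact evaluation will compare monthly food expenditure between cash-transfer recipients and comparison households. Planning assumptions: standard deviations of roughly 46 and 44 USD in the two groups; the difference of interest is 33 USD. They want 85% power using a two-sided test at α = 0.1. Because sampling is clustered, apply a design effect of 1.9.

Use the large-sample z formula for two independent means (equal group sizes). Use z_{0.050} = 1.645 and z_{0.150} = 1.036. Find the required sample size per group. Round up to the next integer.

n = (z_{α/2} + z_β)² · (σ₁² + σ₂²) / δ²
  = (1.645 + 1.036)² · (46² + 44² = 4052) / 33²
  = 7.1878 · 4052 / 1089
  = 26.74
Design effect: 1.9 × 26.74 = 50.81.
Round up → n = 51 per group.

n = 51 per group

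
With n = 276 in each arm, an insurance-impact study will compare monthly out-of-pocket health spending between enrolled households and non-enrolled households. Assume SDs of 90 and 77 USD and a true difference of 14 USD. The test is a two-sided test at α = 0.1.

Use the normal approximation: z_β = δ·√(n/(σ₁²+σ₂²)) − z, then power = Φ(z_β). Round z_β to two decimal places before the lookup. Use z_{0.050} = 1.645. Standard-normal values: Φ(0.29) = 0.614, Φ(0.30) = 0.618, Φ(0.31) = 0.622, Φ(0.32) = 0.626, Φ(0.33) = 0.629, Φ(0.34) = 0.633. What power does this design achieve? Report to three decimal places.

Power ≈ 0.626

z_β = δ·√(n/(σ₁²+σ₂²)) − z_{α/2}
    = 14 · √(276/14029) − 1.645
    = 14 · 0.14026 − 1.645
    = 1.9637 − 1.645 = 0.3187 → 0.32
Power = Φ(0.32) = 0.626.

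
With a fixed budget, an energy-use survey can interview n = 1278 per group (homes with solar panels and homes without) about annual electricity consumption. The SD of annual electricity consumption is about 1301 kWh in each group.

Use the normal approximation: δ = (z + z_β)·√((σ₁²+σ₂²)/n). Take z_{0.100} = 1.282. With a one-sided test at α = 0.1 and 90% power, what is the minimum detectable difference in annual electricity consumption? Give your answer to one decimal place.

Minimum detectable difference ≈ 132.0 kWh

δ = (z_α + z_β) · √((σ₁²+σ₂²)/n)
  = (1.282 + 1.282) · √(3385202/1278)
  = 2.564 · √2648.8
  = 2.564 · 51.4668
  = 131.9608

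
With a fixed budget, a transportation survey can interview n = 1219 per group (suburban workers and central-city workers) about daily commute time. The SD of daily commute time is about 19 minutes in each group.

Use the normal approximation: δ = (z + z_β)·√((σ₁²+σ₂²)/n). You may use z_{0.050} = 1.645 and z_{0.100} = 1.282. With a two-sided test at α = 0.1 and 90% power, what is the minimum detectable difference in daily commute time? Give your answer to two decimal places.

δ = (z_{α/2} + z_β) · √((σ₁²+σ₂²)/n)
  = (1.645 + 1.282) · √(722/1219)
  = 2.927 · √0.59229
  = 2.927 · 0.7696
  = 2.2526

Minimum detectable difference ≈ 2.25 minutes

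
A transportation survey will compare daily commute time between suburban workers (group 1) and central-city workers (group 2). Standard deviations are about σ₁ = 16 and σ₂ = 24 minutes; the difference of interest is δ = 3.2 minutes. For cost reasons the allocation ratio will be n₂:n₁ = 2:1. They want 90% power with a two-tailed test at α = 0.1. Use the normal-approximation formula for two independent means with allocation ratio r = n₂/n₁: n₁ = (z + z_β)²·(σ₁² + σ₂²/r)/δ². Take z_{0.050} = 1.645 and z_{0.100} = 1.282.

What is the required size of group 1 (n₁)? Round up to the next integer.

n₁ = 456

n₁ = (z_{α/2} + z_β)² · (σ₁² + σ₂²/r) / δ²
   = (1.645 + 1.282)² · (16² + 24²/2) / 3.2²
   = 8.5673 · (256 + 288) / 10.24
   = 8.5673 · 544 / 10.24
   = 455.14
Round up → n₁ = 456; n₂ = r·n₁ = 2 × 456 = 912.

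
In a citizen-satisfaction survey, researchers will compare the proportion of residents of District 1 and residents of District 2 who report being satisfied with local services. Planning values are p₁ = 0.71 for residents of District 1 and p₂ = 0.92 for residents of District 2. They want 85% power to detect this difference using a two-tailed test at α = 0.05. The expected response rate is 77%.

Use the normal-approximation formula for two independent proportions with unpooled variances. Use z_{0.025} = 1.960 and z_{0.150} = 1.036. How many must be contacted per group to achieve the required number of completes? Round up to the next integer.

n = (z_{α/2} + z_β)² · [p₁(1−p₁) + p₂(1−p₂)] / (p₁ − p₂)²
  = (1.960 + 1.036)² · (0.71·0.29 + 0.92·0.08) / (-0.21)²
  = (2.996)² · (0.2059 + 0.0736) / 0.0441
  = 8.9760 · 0.2795 / 0.0441
  = 56.89
Adjust for 77% response: 56.89 / 0.77 = 73.88.
Round up → n = 74 per group.

n = 74 per group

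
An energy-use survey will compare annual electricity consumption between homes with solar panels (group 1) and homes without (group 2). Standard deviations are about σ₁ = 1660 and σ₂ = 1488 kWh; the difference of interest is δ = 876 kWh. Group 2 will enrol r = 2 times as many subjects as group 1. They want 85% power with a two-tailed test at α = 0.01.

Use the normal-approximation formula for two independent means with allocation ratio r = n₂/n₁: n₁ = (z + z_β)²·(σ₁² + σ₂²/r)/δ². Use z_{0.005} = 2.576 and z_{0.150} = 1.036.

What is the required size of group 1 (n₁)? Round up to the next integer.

n₁ = 66

n₁ = (z_{α/2} + z_β)² · (σ₁² + σ₂²/r) / δ²
   = (2.576 + 1.036)² · (1660² + 1488²/2) / 876²
   = 13.0465 · (2755600 + 1107072) / 767376
   = 13.0465 · 3862672 / 767376
   = 65.67
Round up → n₁ = 66; n₂ = r·n₁ = 2 × 66 = 132.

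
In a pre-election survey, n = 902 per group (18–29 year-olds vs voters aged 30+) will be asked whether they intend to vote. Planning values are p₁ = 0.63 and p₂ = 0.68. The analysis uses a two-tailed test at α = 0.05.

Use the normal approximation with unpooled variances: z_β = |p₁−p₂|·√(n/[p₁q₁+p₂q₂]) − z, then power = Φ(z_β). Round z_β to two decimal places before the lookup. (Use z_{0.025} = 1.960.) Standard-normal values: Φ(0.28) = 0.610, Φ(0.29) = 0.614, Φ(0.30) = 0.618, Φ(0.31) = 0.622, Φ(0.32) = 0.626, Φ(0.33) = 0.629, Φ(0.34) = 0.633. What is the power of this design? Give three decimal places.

z_β = |p₁−p₂|·√(n/[p₁q₁+p₂q₂]) − z_{α/2}
    = 0.05 · √(902/0.4507) − 1.960
    = 0.05 · 44.7362 − 1.960
    = 2.2368 − 1.960 = 0.2768 → 0.28
Power = Φ(0.28) = 0.610.

Power ≈ 0.610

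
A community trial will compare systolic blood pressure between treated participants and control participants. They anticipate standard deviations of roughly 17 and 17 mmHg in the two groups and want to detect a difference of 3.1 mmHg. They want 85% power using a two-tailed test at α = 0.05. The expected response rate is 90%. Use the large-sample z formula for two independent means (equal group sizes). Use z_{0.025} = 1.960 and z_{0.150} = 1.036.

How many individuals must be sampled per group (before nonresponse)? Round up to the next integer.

n = 600 per group

n = (z_{α/2} + z_β)² · (σ₁² + σ₂²) / δ²
  = (1.960 + 1.036)² · (17² + 17² = 578) / 3.1²
  = 8.9760 · 578 / 9.61
  = 539.87
Adjust for 90% response: 539.87 / 0.90 = 599.85.
Round up → n = 600 per group.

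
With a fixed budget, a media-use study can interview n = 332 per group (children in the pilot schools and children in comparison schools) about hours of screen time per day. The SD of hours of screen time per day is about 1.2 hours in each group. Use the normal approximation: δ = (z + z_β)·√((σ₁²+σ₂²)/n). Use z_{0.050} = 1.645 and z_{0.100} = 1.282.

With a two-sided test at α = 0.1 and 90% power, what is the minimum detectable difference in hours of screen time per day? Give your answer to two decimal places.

δ = (z_{α/2} + z_β) · √((σ₁²+σ₂²)/n)
  = (1.645 + 1.282) · √(2.88/332)
  = 2.927 · √0.00867
  = 2.927 · 0.0931
  = 0.2726

Minimum detectable difference ≈ 0.27 hours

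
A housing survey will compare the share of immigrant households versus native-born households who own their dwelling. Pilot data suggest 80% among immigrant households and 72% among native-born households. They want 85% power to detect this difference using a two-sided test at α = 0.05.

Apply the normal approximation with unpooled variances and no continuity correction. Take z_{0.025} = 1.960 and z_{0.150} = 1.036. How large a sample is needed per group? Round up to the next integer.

n = 508 per group

n = (z_{α/2} + z_β)² · [p₁(1−p₁) + p₂(1−p₂)] / (p₁ − p₂)²
  = (1.960 + 1.036)² · (0.80·0.20 + 0.72·0.28) / (0.08)²
  = (2.996)² · (0.1600 + 0.2016) / 0.0064
  = 8.9760 · 0.3616 / 0.0064
  = 507.14
Round up → n = 508 per group.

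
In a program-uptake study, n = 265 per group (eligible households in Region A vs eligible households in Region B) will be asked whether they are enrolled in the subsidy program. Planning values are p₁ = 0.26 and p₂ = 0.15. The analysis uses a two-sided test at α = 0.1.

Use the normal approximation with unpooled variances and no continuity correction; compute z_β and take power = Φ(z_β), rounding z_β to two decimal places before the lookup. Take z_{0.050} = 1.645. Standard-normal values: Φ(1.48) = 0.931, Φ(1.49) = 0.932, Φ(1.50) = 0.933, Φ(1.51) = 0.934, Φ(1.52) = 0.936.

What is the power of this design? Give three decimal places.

Power ≈ 0.936

z_β = |p₁−p₂|·√(n/[p₁q₁+p₂q₂]) − z_{α/2}
    = 0.11 · √(265/0.3199) − 1.645
    = 0.11 · 28.7817 − 1.645
    = 3.1660 − 1.645 = 1.5210 → 1.52
Power = Φ(1.52) = 0.936.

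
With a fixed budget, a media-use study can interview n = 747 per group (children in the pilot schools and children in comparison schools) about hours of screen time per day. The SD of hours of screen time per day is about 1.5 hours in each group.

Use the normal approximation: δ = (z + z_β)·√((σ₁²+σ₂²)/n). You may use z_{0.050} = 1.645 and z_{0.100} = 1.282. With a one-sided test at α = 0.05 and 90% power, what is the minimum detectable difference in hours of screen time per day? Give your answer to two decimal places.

δ = (z_α + z_β) · √((σ₁²+σ₂²)/n)
  = (1.645 + 1.282) · √(4.5/747)
  = 2.927 · √0.00602
  = 2.927 · 0.0776
  = 0.2272

Minimum detectable difference ≈ 0.23 hours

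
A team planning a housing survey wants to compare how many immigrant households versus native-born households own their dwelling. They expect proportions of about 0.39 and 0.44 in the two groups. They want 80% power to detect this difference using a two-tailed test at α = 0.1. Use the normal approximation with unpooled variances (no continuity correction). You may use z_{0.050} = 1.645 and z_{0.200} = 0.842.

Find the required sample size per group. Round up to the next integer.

n = 1199 per group

n = (z_{α/2} + z_β)² · [p₁(1−p₁) + p₂(1−p₂)] / (p₁ − p₂)²
  = (1.645 + 0.842)² · (0.39·0.61 + 0.44·0.56) / (-0.05)²
  = (2.487)² · (0.2379 + 0.2464) / 0.0025
  = 6.1852 · 0.4843 / 0.0025
  = 1198.19
Round up → n = 1199 per group.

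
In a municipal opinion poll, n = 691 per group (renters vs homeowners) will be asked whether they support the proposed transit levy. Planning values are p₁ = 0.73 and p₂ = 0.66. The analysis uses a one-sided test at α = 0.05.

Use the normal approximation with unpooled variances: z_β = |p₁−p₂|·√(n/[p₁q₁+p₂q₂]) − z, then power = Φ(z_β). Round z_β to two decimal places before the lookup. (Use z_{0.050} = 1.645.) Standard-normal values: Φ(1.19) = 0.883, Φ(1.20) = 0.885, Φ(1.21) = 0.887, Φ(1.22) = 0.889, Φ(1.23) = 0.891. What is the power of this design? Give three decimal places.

z_β = |p₁−p₂|·√(n/[p₁q₁+p₂q₂]) − z_α
    = 0.07 · √(691/0.4215) − 1.645
    = 0.07 · 40.4893 − 1.645
    = 2.8343 − 1.645 = 1.1893 → 1.19
Power = Φ(1.19) = 0.883.

Power ≈ 0.883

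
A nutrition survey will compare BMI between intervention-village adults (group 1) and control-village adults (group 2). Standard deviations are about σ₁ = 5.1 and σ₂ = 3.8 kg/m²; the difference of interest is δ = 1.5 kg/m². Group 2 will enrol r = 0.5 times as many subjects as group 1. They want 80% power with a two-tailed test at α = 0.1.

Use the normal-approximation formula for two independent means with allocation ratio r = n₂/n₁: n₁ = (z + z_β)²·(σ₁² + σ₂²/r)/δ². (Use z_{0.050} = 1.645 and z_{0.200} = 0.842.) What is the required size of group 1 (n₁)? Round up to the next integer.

n₁ = (z_{α/2} + z_β)² · (σ₁² + σ₂²/r) / δ²
   = (1.645 + 0.842)² · (5.1² + 3.8²/0.5) / 1.5²
   = 6.1852 · (26.01 + 28.88) / 2.25
   = 6.1852 · 54.89 / 2.25
   = 150.89
Round up → n₁ = 151; n₂ = r·n₁ = 0.5 × 151 = 76.

n₁ = 151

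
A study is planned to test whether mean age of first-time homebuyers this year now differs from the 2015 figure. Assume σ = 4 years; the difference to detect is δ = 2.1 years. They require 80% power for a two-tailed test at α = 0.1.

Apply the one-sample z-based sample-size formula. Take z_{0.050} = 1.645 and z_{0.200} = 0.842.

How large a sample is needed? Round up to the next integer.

n = (z_{α/2} + z_β)² · σ² / δ²
  = (1.645 + 0.842)² · 4² / 2.1²
  = 6.1852 · 16 / 4.41
  = 22.44
Round up → n = 23.

n = 23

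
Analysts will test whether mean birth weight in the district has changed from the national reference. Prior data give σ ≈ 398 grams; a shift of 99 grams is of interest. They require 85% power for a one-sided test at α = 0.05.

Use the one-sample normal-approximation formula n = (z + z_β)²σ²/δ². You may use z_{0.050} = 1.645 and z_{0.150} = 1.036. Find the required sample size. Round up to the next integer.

n = 117

n = (z_α + z_β)² · σ² / δ²
  = (1.645 + 1.036)² · 398² / 99²
  = 7.1878 · 158404 / 9801
  = 116.17
Round up → n = 117.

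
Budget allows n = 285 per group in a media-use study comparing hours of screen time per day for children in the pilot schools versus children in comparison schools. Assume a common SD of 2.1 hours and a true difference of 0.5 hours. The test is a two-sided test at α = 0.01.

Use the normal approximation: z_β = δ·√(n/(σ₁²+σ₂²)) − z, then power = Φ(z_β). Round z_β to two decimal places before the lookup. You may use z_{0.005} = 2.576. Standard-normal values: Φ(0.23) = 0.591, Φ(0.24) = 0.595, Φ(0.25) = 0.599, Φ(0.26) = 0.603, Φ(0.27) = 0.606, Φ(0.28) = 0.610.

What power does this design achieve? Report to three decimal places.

z_β = δ·√(n/(σ₁²+σ₂²)) − z_{α/2}
    = 0.5 · √(285/8.82) − 2.576
    = 0.5 · 5.68445 − 2.576
    = 2.8422 − 2.576 = 0.2662 → 0.27
Power = Φ(0.27) = 0.606.

Power ≈ 0.606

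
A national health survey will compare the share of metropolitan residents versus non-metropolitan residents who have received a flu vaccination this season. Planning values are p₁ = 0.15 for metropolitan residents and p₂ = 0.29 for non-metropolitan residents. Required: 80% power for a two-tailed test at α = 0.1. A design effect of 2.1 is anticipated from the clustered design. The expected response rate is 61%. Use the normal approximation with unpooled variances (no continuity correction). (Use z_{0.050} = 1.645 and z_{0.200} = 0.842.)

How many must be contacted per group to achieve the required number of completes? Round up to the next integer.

n = (z_{α/2} + z_β)² · [p₁(1−p₁) + p₂(1−p₂)] / (p₁ − p₂)²
  = (1.645 + 0.842)² · (0.15·0.85 + 0.29·0.71) / (-0.14)²
  = (2.487)² · (0.1275 + 0.2059) / 0.0196
  = 6.1852 · 0.3334 / 0.0196
  = 105.21
Design effect: 2.1 × 105.21 = 220.94.
Adjust for 61% response: 220.94 / 0.61 = 362.20.
Round up → n = 363 per group.

n = 363 per group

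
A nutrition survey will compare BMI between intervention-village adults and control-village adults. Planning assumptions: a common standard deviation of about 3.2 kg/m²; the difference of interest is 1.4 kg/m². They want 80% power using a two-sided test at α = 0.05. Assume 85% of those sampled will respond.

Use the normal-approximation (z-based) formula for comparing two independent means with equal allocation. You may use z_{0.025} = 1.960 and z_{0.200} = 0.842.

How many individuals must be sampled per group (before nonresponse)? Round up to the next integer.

n = (z_{α/2} + z_β)² · (σ₁² + σ₂²) / δ²
  = (1.960 + 0.842)² · (2·3.2² = 20.48) / 1.4²
  = 7.8512 · 20.48 / 1.96
  = 82.04
Adjust for 85% response: 82.04 / 0.85 = 96.51.
Round up → n = 97 per group.

n = 97 per group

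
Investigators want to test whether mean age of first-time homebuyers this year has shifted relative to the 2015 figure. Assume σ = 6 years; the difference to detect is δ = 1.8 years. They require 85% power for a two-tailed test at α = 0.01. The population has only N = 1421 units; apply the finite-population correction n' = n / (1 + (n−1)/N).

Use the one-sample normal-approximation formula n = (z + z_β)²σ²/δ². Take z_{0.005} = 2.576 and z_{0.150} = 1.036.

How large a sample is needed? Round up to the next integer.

n = (z_{α/2} + z_β)² · σ² / δ²
  = (2.576 + 1.036)² · 6² / 1.8²
  = 13.0465 · 36 / 3.24
  = 144.96
Finite-population correction (N = 1421): 144.96 / (1 + (144.96 − 1)/1421) = 131.63.
Round up → n = 132.

n = 132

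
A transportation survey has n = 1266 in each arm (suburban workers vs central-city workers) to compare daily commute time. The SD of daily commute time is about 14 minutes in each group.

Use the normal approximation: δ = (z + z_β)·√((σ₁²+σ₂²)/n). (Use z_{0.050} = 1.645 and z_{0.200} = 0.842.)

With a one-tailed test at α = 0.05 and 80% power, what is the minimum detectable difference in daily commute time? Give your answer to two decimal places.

Minimum detectable difference ≈ 1.38 minutes

δ = (z_α + z_β) · √((σ₁²+σ₂²)/n)
  = (1.645 + 0.842) · √(392/1266)
  = 2.487 · √0.30964
  = 2.487 · 0.5565
  = 1.3839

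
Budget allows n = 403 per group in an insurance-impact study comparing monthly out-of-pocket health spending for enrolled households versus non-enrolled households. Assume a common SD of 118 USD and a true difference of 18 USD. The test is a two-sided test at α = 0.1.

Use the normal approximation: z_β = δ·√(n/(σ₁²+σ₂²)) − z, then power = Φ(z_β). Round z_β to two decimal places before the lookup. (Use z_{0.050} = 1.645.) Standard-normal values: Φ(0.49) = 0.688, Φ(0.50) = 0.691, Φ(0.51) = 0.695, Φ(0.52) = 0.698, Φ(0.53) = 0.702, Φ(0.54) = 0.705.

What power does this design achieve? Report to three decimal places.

z_β = δ·√(n/(σ₁²+σ₂²)) − z_{α/2}
    = 18 · √(403/27848) − 1.645
    = 18 · 0.12030 − 1.645
    = 2.1653 − 1.645 = 0.5203 → 0.52
Power = Φ(0.52) = 0.698.

Power ≈ 0.698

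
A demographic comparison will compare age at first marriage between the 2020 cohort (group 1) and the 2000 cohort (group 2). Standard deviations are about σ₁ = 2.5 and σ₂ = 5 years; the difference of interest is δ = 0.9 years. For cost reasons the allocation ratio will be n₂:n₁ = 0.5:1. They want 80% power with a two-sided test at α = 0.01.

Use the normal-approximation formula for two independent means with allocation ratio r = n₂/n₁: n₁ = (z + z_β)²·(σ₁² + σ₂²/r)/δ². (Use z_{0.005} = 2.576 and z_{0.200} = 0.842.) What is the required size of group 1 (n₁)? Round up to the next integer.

n₁ = (z_{α/2} + z_β)² · (σ₁² + σ₂²/r) / δ²
   = (2.576 + 0.842)² · (2.5² + 5²/0.5) / 0.9²
   = 11.6827 · (6.25 + 50) / 0.81
   = 11.6827 · 56.25 / 0.81
   = 811.30
Round up → n₁ = 812; n₂ = r·n₁ = 0.5 × 812 = 406.

n₁ = 812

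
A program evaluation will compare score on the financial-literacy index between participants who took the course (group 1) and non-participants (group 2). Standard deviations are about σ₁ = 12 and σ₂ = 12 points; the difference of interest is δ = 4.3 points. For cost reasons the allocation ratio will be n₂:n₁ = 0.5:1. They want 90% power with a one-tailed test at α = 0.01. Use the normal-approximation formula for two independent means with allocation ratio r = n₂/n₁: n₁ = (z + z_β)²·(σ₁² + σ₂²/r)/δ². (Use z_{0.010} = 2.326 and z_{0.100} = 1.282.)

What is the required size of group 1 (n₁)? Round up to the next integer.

n₁ = 305

n₁ = (z_α + z_β)² · (σ₁² + σ₂²/r) / δ²
   = (2.326 + 1.282)² · (12² + 12²/0.5) / 4.3²
   = 13.0177 · (144 + 288) / 18.49
   = 13.0177 · 432 / 18.49
   = 304.14
Round up → n₁ = 305; n₂ = r·n₁ = 0.5 × 305 = 153.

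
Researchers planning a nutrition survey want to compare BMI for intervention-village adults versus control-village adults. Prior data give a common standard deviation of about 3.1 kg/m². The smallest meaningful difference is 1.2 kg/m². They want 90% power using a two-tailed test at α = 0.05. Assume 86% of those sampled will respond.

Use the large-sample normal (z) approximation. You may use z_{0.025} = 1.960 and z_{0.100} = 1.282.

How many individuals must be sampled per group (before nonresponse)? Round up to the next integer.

n = 164 per group

n = (z_{α/2} + z_β)² · (σ₁² + σ₂²) / δ²
  = (1.960 + 1.282)² · (2·3.1² = 19.22) / 1.2²
  = 10.5106 · 19.22 / 1.44
  = 140.29
Adjust for 86% response: 140.29 / 0.86 = 163.12.
Round up → n = 164 per group.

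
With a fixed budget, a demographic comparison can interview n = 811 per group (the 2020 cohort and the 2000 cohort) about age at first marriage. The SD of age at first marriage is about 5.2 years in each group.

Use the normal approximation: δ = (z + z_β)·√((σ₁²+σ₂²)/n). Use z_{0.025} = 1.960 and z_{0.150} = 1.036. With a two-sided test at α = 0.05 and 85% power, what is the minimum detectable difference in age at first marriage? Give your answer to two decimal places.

δ = (z_{α/2} + z_β) · √((σ₁²+σ₂²)/n)
  = (1.960 + 1.036) · √(54.08/811)
  = 2.996 · √0.06668
  = 2.996 · 0.2582
  = 0.7737

Minimum detectable difference ≈ 0.77 years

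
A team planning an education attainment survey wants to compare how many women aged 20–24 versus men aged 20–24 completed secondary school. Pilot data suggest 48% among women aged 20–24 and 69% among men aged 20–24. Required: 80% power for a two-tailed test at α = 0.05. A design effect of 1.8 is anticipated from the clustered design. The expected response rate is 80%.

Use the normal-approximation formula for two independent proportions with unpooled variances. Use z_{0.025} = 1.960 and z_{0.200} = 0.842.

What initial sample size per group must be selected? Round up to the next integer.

n = 186 per group

n = (z_{α/2} + z_β)² · [p₁(1−p₁) + p₂(1−p₂)] / (p₁ − p₂)²
  = (1.960 + 0.842)² · (0.48·0.52 + 0.69·0.31) / (-0.21)²
  = (2.802)² · (0.2496 + 0.2139) / 0.0441
  = 7.8512 · 0.4635 / 0.0441
  = 82.52
Design effect: 1.8 × 82.52 = 148.53.
Adjust for 80% response: 148.53 / 0.80 = 185.66.
Round up → n = 186 per group.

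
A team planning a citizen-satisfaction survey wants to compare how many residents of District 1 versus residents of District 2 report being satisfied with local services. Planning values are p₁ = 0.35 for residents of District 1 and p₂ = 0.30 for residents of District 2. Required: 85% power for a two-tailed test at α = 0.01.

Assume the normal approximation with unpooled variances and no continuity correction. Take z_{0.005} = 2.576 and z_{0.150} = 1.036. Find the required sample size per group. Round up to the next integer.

n = 2284 per group

n = (z_{α/2} + z_β)² · [p₁(1−p₁) + p₂(1−p₂)] / (p₁ − p₂)²
  = (2.576 + 1.036)² · (0.35·0.65 + 0.30·0.70) / (0.05)²
  = (3.612)² · (0.2275 + 0.2100) / 0.0025
  = 13.0465 · 0.4375 / 0.0025
  = 2283.15
Round up → n = 2284 per group.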